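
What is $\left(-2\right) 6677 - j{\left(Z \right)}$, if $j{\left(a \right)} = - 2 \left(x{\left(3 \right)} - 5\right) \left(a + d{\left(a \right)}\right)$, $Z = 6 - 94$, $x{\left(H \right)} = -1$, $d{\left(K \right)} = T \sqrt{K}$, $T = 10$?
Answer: $-12298 - 240 i \sqrt{22} \approx -12298.0 - 1125.7 i$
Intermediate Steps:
$d{\left(K \right)} = 10 \sqrt{K}$
$Z = -88$
$j{\left(a \right)} = 12 a + 120 \sqrt{a}$ ($j{\left(a \right)} = - 2 \left(-1 - 5\right) \left(a + 10 \sqrt{a}\right) = \left(-2\right) \left(-6\right) \left(a + 10 \sqrt{a}\right) = 12 \left(a + 10 \sqrt{a}\right) = 12 a + 120 \sqrt{a}$)
$\left(-2\right) 6677 - j{\left(Z \right)} = \left(-2\right) 6677 - \left(12 \left(-88\right) + 120 \sqrt{-88}\right) = -13354 - \left(-1056 + 120 \cdot 2 i \sqrt{22}\right) = -13354 - \left(-1056 + 240 i \sqrt{22}\right) = -13354 + \left(1056 - 240 i \sqrt{22}\right) = -12298 - 240 i \sqrt{22}$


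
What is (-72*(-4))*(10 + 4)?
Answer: 4032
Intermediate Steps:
(-72*(-4))*(10 + 4) = -12*(-24)*14 = 288*14 = 4032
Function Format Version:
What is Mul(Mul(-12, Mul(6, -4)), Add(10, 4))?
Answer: 4032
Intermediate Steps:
Mul(Mul(-12, Mul(6, -4)), Add(10, 4)) = Mul(Mul(-12, -24), 14) = Mul(288, 14) = 4032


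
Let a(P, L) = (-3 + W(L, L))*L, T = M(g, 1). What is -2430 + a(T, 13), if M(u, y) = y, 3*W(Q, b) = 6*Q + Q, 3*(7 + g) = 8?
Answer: -6224/3 ≈ -2074.7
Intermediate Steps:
g = -13/3 (g = -7 + (⅓)*8 = -7 + 8/3 = -13/3 ≈ -4.3333)
W(Q, b) = 7*Q/3 (W(Q, b) = (6*Q + Q)/3 = (7*Q)/3 = 7*Q/3)
T = 1
a(P, L) = L*(-3 + 7*L/3) (a(P, L) = (-3 + 7*L/3)*L = L*(-3 + 7*L/3))
-2430 + a(T, 13) = -2430 + (⅓)*13*(-9 + 7*13) = -2430 + (⅓)*13*(-9 + 91) = -2430 + (⅓)*13*82 = -2430 + 1066/3 = -6224/3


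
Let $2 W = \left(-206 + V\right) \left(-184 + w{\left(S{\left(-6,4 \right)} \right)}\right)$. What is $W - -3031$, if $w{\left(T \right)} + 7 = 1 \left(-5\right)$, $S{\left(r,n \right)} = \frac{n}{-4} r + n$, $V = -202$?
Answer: $43015$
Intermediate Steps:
$S{\left(r,n \right)} = n - \frac{n r}{4}$ ($S{\left(r,n \right)} = n \left(- \frac{1}{4}\right) r + n = - \frac{n}{4} r + n = - \frac{n r}{4} + n = n - \frac{n r}{4}$)
$w{\left(T \right)} = -12$ ($w{\left(T \right)} = -7 + 1 \left(-5\right) = -7 - 5 = -12$)
$W = 39984$ ($W = \frac{\left(-206 - 202\right) \left(-184 - 12\right)}{2} = \frac{\left(-408\right) \left(-196\right)}{2} = \frac{1}{2} \cdot 79968 = 39984$)
$W - -3031 = 39984 - -3031 = 39984 + 3031 = 43015$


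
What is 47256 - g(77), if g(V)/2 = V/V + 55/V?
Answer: 330768/7 ≈ 47253.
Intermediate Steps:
g(V) = 2 + 110/V (g(V) = 2*(V/V + 55/V) = 2*(1 + 55/V) = 2 + 110/V)
47256 - g(77) = 47256 - (2 + 110/77) = 47256 - (2 + 110*(1/77)) = 47256 - (2 + 10/7) = 47256 - 1*24/7 = 47256 - 24/7 = 330768/7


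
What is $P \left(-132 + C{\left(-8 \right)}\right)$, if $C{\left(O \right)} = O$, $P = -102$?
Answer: $14280$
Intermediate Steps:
$P \left(-132 + C{\left(-8 \right)}\right) = - 102 \left(-132 - 8\right) = \left(-102\right) \left(-140\right) = 14280$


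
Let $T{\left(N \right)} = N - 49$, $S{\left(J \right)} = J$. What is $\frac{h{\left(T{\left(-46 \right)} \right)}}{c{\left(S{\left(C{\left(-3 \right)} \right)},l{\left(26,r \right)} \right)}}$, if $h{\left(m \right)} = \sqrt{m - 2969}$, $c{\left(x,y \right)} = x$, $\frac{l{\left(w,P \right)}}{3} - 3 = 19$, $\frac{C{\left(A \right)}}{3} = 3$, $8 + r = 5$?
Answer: $\frac{2 i \sqrt{766}}{9} \approx 6.1504 i$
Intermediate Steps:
$r = -3$ ($r = -8 + 5 = -3$)
$C{\left(A \right)} = 9$ ($C{\left(A \right)} = 3 \cdot 3 = 9$)
$l{\left(w,P \right)} = 66$ ($l{\left(w,P \right)} = 9 + 3 \cdot 19 = 9 + 57 = 66$)
$T{\left(N \right)} = -49 + N$
$h{\left(m \right)} = \sqrt{-2969 + m}$
$\frac{h{\left(T{\left(-46 \right)} \right)}}{c{\left(S{\left(C{\left(-3 \right)} \right)},l{\left(26,r \right)} \right)}} = \frac{\sqrt{-2969 - 95}}{9} = \sqrt{-2969 - 95} \cdot \frac{1}{9} = \sqrt{-3064} \cdot \frac{1}{9} = 2 i \sqrt{766} \cdot \frac{1}{9} = \frac{2 i \sqrt{766}}{9}$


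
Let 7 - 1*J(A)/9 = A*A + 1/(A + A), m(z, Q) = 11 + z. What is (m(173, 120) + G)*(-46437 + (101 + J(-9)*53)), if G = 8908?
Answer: -741975390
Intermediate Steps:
J(A) = 63 - 9*A**2 - 9/(2*A) (J(A) = 63 - 9*(A*A + 1/(A + A)) = 63 - 9*(A**2 + 1/(2*A)) = 63 + (-9*A**2 - 9/(2*A)) = 63 - 9*A**2 - 9/(2*A))
(m(173, 120) + G)*(-46437 + (101 + J(-9)*53)) = ((11 + 173) + 8908)*(-46437 + (101 + (63 - 9*(-9)**2 - 9/2/(-9))*53)) = (184 + 8908)*(-46437 + (101 + (63 - 9*81 - 9/2*(-1/9))*53)) = 9092*(-46437 + (101 + (63 - 729 + 1/2)*53)) = 9092*(-46437 + (101 - 1331/2*53)) = 9092*(-46437 + (101 - 70543/2)) = 9092*(-46437 - 70341/2) = 9092*(-163215/2) = -741975390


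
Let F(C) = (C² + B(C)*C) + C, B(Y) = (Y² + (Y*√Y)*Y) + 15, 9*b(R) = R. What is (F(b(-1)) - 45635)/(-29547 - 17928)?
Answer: 33269203/34609275 + I/103827825 ≈ 0.96128 + 9.6313e-9*I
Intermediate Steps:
b(R) = R/9
B(Y) = 15 + Y² + Y^(5/2) (B(Y) = (Y² + Y^(3/2)*Y) + 15 = (Y² + Y^(5/2)) + 15 = 15 + Y² + Y^(5/2))
F(C) = C + C² + C*(15 + C² + C^(5/2)) (F(C) = (C² + (15 + C² + C^(5/2))*C) + C = (C² + C*(15 + C² + C^(5/2))) + C = C + C² + C*(15 + C² + C^(5/2)))
(F(b(-1)) - 45635)/(-29547 - 17928) = (((⅑)*(-1))*(16 + (⅑)*(-1) + ((⅑)*(-1))² + ((⅑)*(-1))^(5/2)) - 45635)/(-29547 - 17928) = (-(16 - ⅑ + (-⅑)² + (-⅑)^(5/2))/9 - 45635)/(-47475) = (-(16 - ⅑ + 1/81 + I/243)/9 - 45635)*(-1/47475) = (-(1288/81 + I/243)/9 - 45635)*(-1/47475) = ((-1288/729 - I/2187) - 45635)*(-1/47475) = (-33269203/729 - I/2187)*(-1/47475) = 33269203/34609275 + I/103827825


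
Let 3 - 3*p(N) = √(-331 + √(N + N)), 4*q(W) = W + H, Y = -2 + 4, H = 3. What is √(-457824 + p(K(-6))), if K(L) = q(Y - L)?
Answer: √(-16481628 - 6*√2*√(-662 + √22))/6 ≈ 0.0044655 - 676.63*I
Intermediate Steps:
Y = 2
q(W) = ¾ + W/4 (q(W) = (W + 3)/4 = (3 + W)/4 = ¾ + W/4)
K(L) = 5/4 - L/4 (K(L) = ¾ + (2 - L)/4 = ¾ + (½ - L/4) = 5/4 - L/4)
p(N) = 1 - √(-331 + √2*√N)/3 (p(N) = 1 - √(-331 + √(N + N))/3 = 1 - √(-331 + √(2*N))/3 = 1 - √(-331 + √2*√N)/3)
√(-457824 + p(K(-6))) = √(-457824 + (1 - √(-331 + √2*√(5/4 - ¼*(-6)))/3)) = √(-457824 + (1 - √(-331 + √2*√(5/4 + 3/2))/3)) = √(-457824 + (1 - √(-331 + √2*√(11/4))/3)) = √(-457824 + (1 - √(-331 + √2*(√11/2))/3)) = √(-457824 + (1 - √(-331 + √22/2)/3)) = √(-457823 - √(-331 + √22/2)/3)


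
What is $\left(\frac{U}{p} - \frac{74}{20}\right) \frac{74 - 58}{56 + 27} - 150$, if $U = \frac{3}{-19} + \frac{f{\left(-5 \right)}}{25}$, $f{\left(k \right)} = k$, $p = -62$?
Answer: $- \frac{36839322}{244435} \approx -150.71$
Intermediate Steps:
$U = - \frac{34}{95}$ ($U = \frac{3}{-19} - \frac{5}{25} = 3 \left(- \frac{1}{19}\right) - \frac{1}{5} = - \frac{3}{19} - \frac{1}{5} = - \frac{34}{95} \approx -0.35789$)
$\left(\frac{U}{p} - \frac{74}{20}\right) \frac{74 - 58}{56 + 27} - 150 = \left(- \frac{34}{95 \left(-62\right)} - \frac{74}{20}\right) \frac{74 - 58}{56 + 27} - 150 = \left(\left(- \frac{34}{95}\right) \left(- \frac{1}{62}\right) - \frac{37}{10}\right) \frac{16}{83} - 150 = \left(\frac{17}{2945} - \frac{37}{10}\right) 16 \cdot \frac{1}{83} - 150 = \left(- \frac{21759}{5890}\right) \frac{16}{83} - 150 = - \frac{174072}{244435} - 150 = - \frac{36839322}{244435}$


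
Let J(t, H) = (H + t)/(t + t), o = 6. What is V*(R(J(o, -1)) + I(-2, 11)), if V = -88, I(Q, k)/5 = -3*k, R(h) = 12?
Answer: 13464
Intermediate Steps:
J(t, H) = (H + t)/(2*t) (J(t, H) = (H + t)/((2*t)) = (H + t)*(1/(2*t)) = (H + t)/(2*t))
I(Q, k) = -15*k (I(Q, k) = 5*(-3*k) = -15*k)
V*(R(J(o, -1)) + I(-2, 11)) = -88*(12 - 15*11) = -88*(12 - 165) = -88*(-153) = 13464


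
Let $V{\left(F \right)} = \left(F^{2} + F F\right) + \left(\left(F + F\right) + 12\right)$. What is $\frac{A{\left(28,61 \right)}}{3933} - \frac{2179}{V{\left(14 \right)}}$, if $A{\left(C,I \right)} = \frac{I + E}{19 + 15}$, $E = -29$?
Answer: $- \frac{16187023}{3209328} \approx -5.0437$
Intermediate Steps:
$A{\left(C,I \right)} = - \frac{29}{34} + \frac{I}{34}$ ($A{\left(C,I \right)} = \frac{I - 29}{19 + 15} = \frac{-29 + I}{34} = \left(-29 + I\right) \frac{1}{34} = - \frac{29}{34} + \frac{I}{34}$)
$V{\left(F \right)} = 12 + 2 F + 2 F^{2}$ ($V{\left(F \right)} = \left(F^{2} + F^{2}\right) + \left(2 F + 12\right) = 2 F^{2} + \left(12 + 2 F\right) = 12 + 2 F + 2 F^{2}$)
$\frac{A{\left(28,61 \right)}}{3933} - \frac{2179}{V{\left(14 \right)}} = \frac{- \frac{29}{34} + \frac{1}{34} \cdot 61}{3933} - \frac{2179}{12 + 2 \cdot 14 + 2 \cdot 14^{2}} = \left(- \frac{29}{34} + \frac{61}{34}\right) \frac{1}{3933} - \frac{2179}{12 + 28 + 2 \cdot 196} = \frac{16}{17} \cdot \frac{1}{3933} - \frac{2179}{12 + 28 + 392} = \frac{16}{66861} - \frac{2179}{432} = - \frac{16187023}{3209328}$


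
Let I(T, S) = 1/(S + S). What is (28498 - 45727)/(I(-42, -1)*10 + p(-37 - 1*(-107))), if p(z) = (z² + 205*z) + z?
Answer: -17229/19315 ≈ -0.89200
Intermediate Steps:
p(z) = z² + 206*z
I(T, S) = 1/(2*S)
(28498 - 45727)/(I(-42, -1)*10 + p(-37 - 1*(-107))) = (28498 - 45727)/(((½)/(-1))*10 + (-37 - 1*(-107))*(206 + (-37 - 1*(-107)))) = -17229/(((½)*(-1))*10 + (-37 + 107)*(206 + (-37 + 107))) = -17229/(-½*10 + 70*(206 + 70)) = -17229/(-5 + 70*276) = -17229/(-5 + 19320) = -17229/19315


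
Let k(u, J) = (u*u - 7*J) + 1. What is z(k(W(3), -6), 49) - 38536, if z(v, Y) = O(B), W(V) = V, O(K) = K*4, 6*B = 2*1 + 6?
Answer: -115592/3 ≈ -38531.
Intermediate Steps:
B = 4/3 (B = (2*1 + 6)/6 = (2 + 6)/6 = (1/6)*8 = 4/3 ≈ 1.3333)
O(K) = 4*K
k(u, J) = 1 + u**2 - 7*J (k(u, J) = (u**2 - 7*J) + 1 = 1 + u**2 - 7*J)
z(v, Y) = 16/3 (z(v, Y) = 4*(4/3) = 16/3)
z(k(W(3), -6), 49) - 38536 = 16/3 - 38536 = -115592/3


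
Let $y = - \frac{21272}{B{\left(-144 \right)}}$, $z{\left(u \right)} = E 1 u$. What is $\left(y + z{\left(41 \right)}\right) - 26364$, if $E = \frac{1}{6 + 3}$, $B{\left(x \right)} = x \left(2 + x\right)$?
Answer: $- \frac{22459133}{852} \approx -26361.0$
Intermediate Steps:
$E = \frac{1}{9} \approx 0.11111$
$z{\left(u \right)} = \frac{u}{9}$ ($z{\left(u \right)} = \frac{1}{9} \cdot 1 u = \frac{u}{9}$)
$y = - \frac{2659}{2556}$ ($y = - \frac{21272}{\left(-144\right) \left(2 - 144\right)} = - \frac{21272}{\left(-144\right) \left(-142\right)} = - \frac{21272}{20448} = \left(-21272\right) \frac{1}{20448} = - \frac{2659}{2556} \approx -1.0403$)
$\left(y + z{\left(41 \right)}\right) - 26364 = \left(- \frac{2659}{2556} + \frac{1}{9} \cdot 41\right) - 26364 = \left(- \frac{2659}{2556} + \frac{41}{9}\right) - 26364 = \frac{2995}{852} - 26364 = - \frac{22459133}{852}$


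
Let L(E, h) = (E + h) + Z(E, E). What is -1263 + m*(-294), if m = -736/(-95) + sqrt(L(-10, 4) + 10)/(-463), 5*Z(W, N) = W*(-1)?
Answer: -336369/95 + 294*sqrt(6)/463 ≈ -3539.2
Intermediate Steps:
Z(W, N) = -W/5 (Z(W, N) = (W*(-1))/5 = (-W)/5 = -W/5)
L(E, h) = h + 4*E/5 (L(E, h) = (E + h) - E/5 = h + 4*E/5)
m = 736/95 - sqrt(6)/463 (m = -736/(-95) + sqrt((4 + (4/5)*(-10)) + 10)/(-463) = -736*(-1/95) + sqrt((4 - 8) + 10)*(-1/463) = 736/95 + sqrt(-4 + 10)*(-1/463) = 736/95 + sqrt(6)*(-1/463) = 736/95 - sqrt(6)/463 ≈ 7.7421)
-1263 + m*(-294) = -1263 + (736/95 - sqrt(6)/463)*(-294) = -1263 + (-216384/95 + 294*sqrt(6)/463) = -336369/95 + 294*sqrt(6)/463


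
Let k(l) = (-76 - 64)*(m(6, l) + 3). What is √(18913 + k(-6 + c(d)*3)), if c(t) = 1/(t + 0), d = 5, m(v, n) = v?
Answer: √17653 ≈ 132.86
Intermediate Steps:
c(t) = 1/t
k(l) = -1260 (k(l) = (-76 - 64)*(6 + 3) = -140*9 = -1260)
√(18913 + k(-6 + c(d)*3)) = √(18913 - 1260) = √17653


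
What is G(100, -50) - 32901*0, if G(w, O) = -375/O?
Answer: 15/2 ≈ 7.5000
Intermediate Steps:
G(100, -50) - 32901*0 = -375/(-50) - 32901*0 = -375*(-1/50) - 1*0 = 15/2 + 0 = 15/2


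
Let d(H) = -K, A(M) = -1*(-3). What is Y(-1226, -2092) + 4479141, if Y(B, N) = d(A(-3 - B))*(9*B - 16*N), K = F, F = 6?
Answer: 4344513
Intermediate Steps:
K = 6
A(M) = 3
d(H) = -6 (d(H) = -1*6 = -6)
Y(B, N) = -54*B + 96*N (Y(B, N) = -6*(9*B - 16*N) = -6*(-16*N + 9*B) = -54*B + 96*N)
Y(-1226, -2092) + 4479141 = (-54*(-1226) + 96*(-2092)) + 4479141 = (66204 - 200832) + 4479141 = -134628 + 4479141 = 4344513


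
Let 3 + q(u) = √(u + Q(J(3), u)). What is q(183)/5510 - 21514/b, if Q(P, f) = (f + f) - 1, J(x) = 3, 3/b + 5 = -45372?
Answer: 5379086686771/16530 + √137/2755 ≈ 3.2541e+8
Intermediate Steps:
b = -3/45377 (b = 3/(-5 - 45372) = 3/(-45377) = 3*(-1/45377) = -3/45377 ≈ -6.6113e-5)
Q(P, f) = -1 + 2*f (Q(P, f) = 2*f - 1 = -1 + 2*f)
q(u) = -3 + √(-1 + 3*u) (q(u) = -3 + √(u + (-1 + 2*u)) = -3 + √(-1 + 3*u))
q(183)/5510 - 21514/b = (-3 + √(-1 + 3*183))/5510 - 21514/(-3/45377) = (-3 + √(-1 + 549))*(1/5510) - 21514*(-45377/3) = (-3 + √548)*(1/5510) + 976240778/3 = (-3 + 2*√137)*(1/5510) + 976240778/3 = (-3/5510 + √137/2755) + 976240778/3 = 5379086686771/16530 + √137/2755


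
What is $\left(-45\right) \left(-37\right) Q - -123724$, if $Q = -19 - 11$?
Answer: $73774$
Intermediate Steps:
$Q = -30$ ($Q = -19 - 11 = -30$)
$\left(-45\right) \left(-37\right) Q - -123724 = \left(-45\right) \left(-37\right) \left(-30\right) - -123724 = 1665 \left(-30\right) + 123724 = -49950 + 123724 = 73774$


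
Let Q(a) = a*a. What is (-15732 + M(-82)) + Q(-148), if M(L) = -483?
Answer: 5689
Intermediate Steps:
Q(a) = a²
(-15732 + M(-82)) + Q(-148) = (-15732 - 483) + (-148)² = -16215 + 21904 = 5689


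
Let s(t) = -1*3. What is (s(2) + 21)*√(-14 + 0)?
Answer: 18*I*√14 ≈ 67.35*I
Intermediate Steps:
s(t) = -3
(s(2) + 21)*√(-14 + 0) = (-3 + 21)*√(-14 + 0) = 18*√(-14) = 18*(I*√14) = 18*I*√14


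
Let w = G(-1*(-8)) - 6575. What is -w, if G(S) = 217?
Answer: 6358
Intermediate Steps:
w = -6358 (w = 217 - 6575 = -6358)
-w = -1*(-6358) = 6358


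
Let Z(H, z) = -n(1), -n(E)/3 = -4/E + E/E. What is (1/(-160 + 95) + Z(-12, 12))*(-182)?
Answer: 8204/5 ≈ 1640.8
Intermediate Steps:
n(E) = -3 + 12/E (n(E) = -3*(-4/E + E/E) = -3*(-4/E + 1) = -3*(1 - 4/E) = -3 + 12/E)
Z(H, z) = -9 (Z(H, z) = -(-3 + 12/1) = -(-3 + 12*1) = -(-3 + 12) = -1*9 = -9)
(1/(-160 + 95) + Z(-12, 12))*(-182) = (1/(-160 + 95) - 9)*(-182) = (1/(-65) - 9)*(-182) = (-1/65 - 9)*(-182) = -586/65*(-182) = 8204/5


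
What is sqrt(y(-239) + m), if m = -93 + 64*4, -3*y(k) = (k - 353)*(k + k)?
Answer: I*sqrt(847461)/3 ≈ 306.86*I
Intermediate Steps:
y(k) = -2*k*(-353 + k)/3 (y(k) = -(k - 353)*(k + k)/3 = -(-353 + k)*2*k/3 = -2*k*(-353 + k)/3)
m = 163 (m = -93 + 256 = 163)
sqrt(y(-239) + m) = sqrt((2/3)*(-239)*(353 - 1*(-239)) + 163) = sqrt((2/3)*(-239)*(353 + 239) + 163) = sqrt((2/3)*(-239)*592 + 163) = sqrt(-282976/3 + 163) = sqrt(-282487/3) = I*sqrt(847461)/3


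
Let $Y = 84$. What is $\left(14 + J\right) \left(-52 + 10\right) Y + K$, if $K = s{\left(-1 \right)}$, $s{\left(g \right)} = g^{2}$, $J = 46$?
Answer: $-211679$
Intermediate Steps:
$K = 1$ ($K = \left(-1\right)^{2} = 1$)
$\left(14 + J\right) \left(-52 + 10\right) Y + K = \left(14 + 46\right) \left(-52 + 10\right) 84 + 1 = 60 \left(-42\right) 84 + 1 = \left(-2520\right) 84 + 1 = -211680 + 1 = -211679$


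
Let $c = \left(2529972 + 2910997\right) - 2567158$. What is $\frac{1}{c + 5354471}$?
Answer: $\frac{1}{8228282} \approx 1.2153 \cdot 10^{-7}$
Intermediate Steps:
$c = 2873811$ ($c = 5440969 - 2567158 = 2873811$)
$\frac{1}{c + 5354471} = \frac{1}{2873811 + 5354471} = \frac{1}{8228282}$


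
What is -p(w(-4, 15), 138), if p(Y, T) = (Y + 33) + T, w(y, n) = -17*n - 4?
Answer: 88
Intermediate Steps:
w(y, n) = -4 - 17*n
p(Y, T) = 33 + T + Y (p(Y, T) = (33 + Y) + T = 33 + T + Y)
-p(w(-4, 15), 138) = -(33 + 138 + (-4 - 17*15)) = -(33 + 138 + (-4 - 255)) = -(33 + 138 - 259) = -1*(-88) = 88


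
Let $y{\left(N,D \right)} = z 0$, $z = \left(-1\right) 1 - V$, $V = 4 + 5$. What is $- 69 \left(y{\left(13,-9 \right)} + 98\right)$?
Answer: $-6762$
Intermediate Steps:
$V = 9$
$z = -10$ ($z = \left(-1\right) 1 - 9 = -1 - 9 = -10$)
$y{\left(N,D \right)} = 0$ ($y{\left(N,D \right)} = \left(-10\right) 0 = 0$)
$- 69 \left(y{\left(13,-9 \right)} + 98\right) = - 69 \left(0 + 98\right) = \left(-69\right) 98 = -6762$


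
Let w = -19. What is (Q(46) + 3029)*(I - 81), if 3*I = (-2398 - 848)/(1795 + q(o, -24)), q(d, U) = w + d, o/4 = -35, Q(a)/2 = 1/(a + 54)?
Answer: -10116775349/40900 ≈ -2.4735e+5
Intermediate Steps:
Q(a) = 2/(54 + a) (Q(a) = 2/(a + 54) = 2/(54 + a))
o = -140 (o = 4*(-35) = -140)
q(d, U) = -19 + d
I = -541/818 (I = ((-2398 - 848)/(1795 + (-19 - 140)))/3 = (-3246/(1795 - 159))/3 = (-3246/1636)/3 = (-3246*1/1636)/3 = (1/3)*(-1623/818) = -541/818 ≈ -0.66137)
(Q(46) + 3029)*(I - 81) = (2/(54 + 46) + 3029)*(-541/818 - 81) = (2/100 + 3029)*(-66799/818) = (2*(1/100) + 3029)*(-66799/818) = (1/50 + 3029)*(-66799/818) = (151451/50)*(-66799/818) = -10116775349/40900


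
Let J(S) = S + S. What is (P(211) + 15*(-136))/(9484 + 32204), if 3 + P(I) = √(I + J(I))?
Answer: -227/4632 + √633/41688 ≈ -0.048403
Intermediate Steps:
J(S) = 2*S
P(I) = -3 + √3*√I (P(I) = -3 + √(I + 2*I) = -3 + √(3*I) = -3 + √3*√I)
(P(211) + 15*(-136))/(9484 + 32204) = ((-3 + √3*√211) + 15*(-136))/(9484 + 32204) = ((-3 + √633) - 2040)/41688 = (-2043 + √633)*(1/41688) = -227/4632 + √633/41688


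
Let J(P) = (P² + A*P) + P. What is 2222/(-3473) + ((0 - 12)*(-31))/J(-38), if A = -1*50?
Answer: -1008996/1913623 ≈ -0.52727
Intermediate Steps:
A = -50
J(P) = P² - 49*P (J(P) = (P² - 50*P) + P = P² - 49*P)
2222/(-3473) + ((0 - 12)*(-31))/J(-38) = 2222/(-3473) + ((0 - 12)*(-31))/((-38*(-49 - 38))) = 2222*(-1/3473) + (-12*(-31))/((-38*(-87))) = -2222/3473 + 372/3306 = -2222/3473 + 372*(1/3306) = -2222/3473 + 62/551 = -1008996/1913623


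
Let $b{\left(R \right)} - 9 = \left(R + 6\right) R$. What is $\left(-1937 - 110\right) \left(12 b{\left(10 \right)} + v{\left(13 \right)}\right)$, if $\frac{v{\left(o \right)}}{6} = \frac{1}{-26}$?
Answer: $- \frac{53960967}{13} \approx -4.1508 \cdot 10^{6}$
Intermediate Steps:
$b{\left(R \right)} = 9 + R \left(6 + R\right)$ ($b{\left(R \right)} = 9 + \left(R + 6\right) R = 9 + \left(6 + R\right) R = 9 + R \left(6 + R\right)$)
$v{\left(o \right)} = - \frac{3}{13}$ ($v{\left(o \right)} = \frac{6}{-26} = 6 \left(- \frac{1}{26}\right) = - \frac{3}{13}$)
$\left(-1937 - 110\right) \left(12 b{\left(10 \right)} + v{\left(13 \right)}\right) = \left(-1937 - 110\right) \left(12 \left(9 + 10^{2} + 6 \cdot 10\right) - \frac{3}{13}\right) = - 2047 \left(12 \left(9 + 100 + 60\right) - \frac{3}{13}\right) = - 2047 \left(12 \cdot 169 - \frac{3}{13}\right) = - 2047 \left(2028 - \frac{3}{13}\right) = \left(-2047\right) \frac{26361}{13} = - \frac{53960967}{13}$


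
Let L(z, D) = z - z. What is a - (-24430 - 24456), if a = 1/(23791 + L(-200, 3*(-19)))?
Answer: 1163046827/23791 ≈ 48886.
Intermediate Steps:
L(z, D) = 0
a = 1/23791 (a = 1/(23791 + 0) = 1/23791 ≈ 4.2033e-5)
a - (-24430 - 24456) = 1/23791 - (-24430 - 24456) = 1/23791 - 1*(-48886) = 1/23791 + 48886 = 1163046827/23791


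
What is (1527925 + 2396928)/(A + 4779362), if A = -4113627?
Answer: 3924853/665735 ≈ 5.8955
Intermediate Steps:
(1527925 + 2396928)/(A + 4779362) = (1527925 + 2396928)/(-4113627 + 4779362) = 3924853/665735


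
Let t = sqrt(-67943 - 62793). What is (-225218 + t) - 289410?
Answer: -514628 + 4*I*sqrt(8171) ≈ -5.1463e+5 + 361.57*I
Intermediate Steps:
t = 4*I*sqrt(8171) (t = sqrt(-130736) = 4*I*sqrt(8171) ≈ 361.57*I)
(-225218 + t) - 289410 = (-225218 + 4*I*sqrt(8171)) - 289410 = -514628 + 4*I*sqrt(8171)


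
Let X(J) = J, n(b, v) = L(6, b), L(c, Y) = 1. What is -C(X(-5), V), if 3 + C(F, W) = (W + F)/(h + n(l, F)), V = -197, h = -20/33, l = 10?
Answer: 6705/13 ≈ 515.77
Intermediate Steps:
n(b, v) = 1
h = -20/33 (h = -20*1/33 = -20/33 ≈ -0.60606)
C(F, W) = -3 + 33*F/13 + 33*W/13 (C(F, W) = -3 + (W + F)/(-20/33 + 1) = -3 + (F + W)/(13/33) = -3 + (F + W)*(33/13) = -3 + (33*F/13 + 33*W/13) = -3 + 33*F/13 + 33*W/13)
-C(X(-5), V) = -(-3 + (33/13)*(-5) + (33/13)*(-197)) = -(-3 - 165/13 - 6501/13) = -1*(-6705/13) = 6705/13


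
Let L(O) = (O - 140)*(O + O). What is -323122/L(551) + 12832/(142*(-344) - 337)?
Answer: -3617441779/3712828095 ≈ -0.97431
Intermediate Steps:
L(O) = 2*O*(-140 + O) (L(O) = (-140 + O)*(2*O) = 2*O*(-140 + O))
-323122/L(551) + 12832/(142*(-344) - 337) = -323122*1/(1102*(-140 + 551)) + 12832/(142*(-344) - 337) = -323122/(2*551*411) + 12832/(-48848 - 337) = -323122/452922 + 12832/(-49185) = -323122*1/452922 + 12832*(-1/49185) = -161561/226461 - 12832/49185 = -3617441779/3712828095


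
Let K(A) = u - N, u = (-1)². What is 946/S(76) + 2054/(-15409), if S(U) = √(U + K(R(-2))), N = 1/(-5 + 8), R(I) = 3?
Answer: -2054/15409 + 473*√690/115 ≈ 107.91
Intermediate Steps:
N = ⅓ (N = 1/3 = ⅓ ≈ 0.33333)
u = 1
K(A) = ⅔ (K(A) = 1 - 1*⅓ = 1 - ⅓ = ⅔)
S(U) = √(⅔ + U) (S(U) = √(U + ⅔) = √(⅔ + U))
946/S(76) + 2054/(-15409) = 946/((√(6 + 9*76)/3)) + 2054/(-15409) = 946/((√(6 + 684)/3)) + 2054*(-1/15409) = 946/((√690/3)) - 2054/15409 = 946*(√690/230) - 2054/15409 = 473*√690/115 - 2054/15409 = -2054/15409 + 473*√690/115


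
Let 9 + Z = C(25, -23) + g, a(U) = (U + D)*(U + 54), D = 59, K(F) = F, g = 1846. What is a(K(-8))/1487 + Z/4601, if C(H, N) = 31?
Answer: 13571662/6841687 ≈ 1.9837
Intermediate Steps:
a(U) = (54 + U)*(59 + U) (a(U) = (U + 59)*(U + 54) = (59 + U)*(54 + U) = (54 + U)*(59 + U))
Z = 1868 (Z = -9 + (31 + 1846) = -9 + 1877 = 1868)
a(K(-8))/1487 + Z/4601 = (3186 + (-8)² + 113*(-8))/1487 + 1868/4601 = (3186 + 64 - 904)*(1/1487) + 1868*(1/4601) = 2346*(1/1487) + 1868/4601 = 2346/1487 + 1868/4601 = 13571662/6841687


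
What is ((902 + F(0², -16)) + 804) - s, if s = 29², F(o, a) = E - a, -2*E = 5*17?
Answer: 1677/2 ≈ 838.50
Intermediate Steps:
E = -85/2 (E = -5*17/2 = -½*85 = -85/2 ≈ -42.500)
F(o, a) = -85/2 - a
s = 841
((902 + F(0², -16)) + 804) - s = ((902 + (-85/2 - 1*(-16))) + 804) - 1*841 = ((902 + (-85/2 + 16)) + 804) - 841 = ((902 - 53/2) + 804) - 841 = (1751/2 + 804) - 841 = 3359/2 - 841 = 1677/2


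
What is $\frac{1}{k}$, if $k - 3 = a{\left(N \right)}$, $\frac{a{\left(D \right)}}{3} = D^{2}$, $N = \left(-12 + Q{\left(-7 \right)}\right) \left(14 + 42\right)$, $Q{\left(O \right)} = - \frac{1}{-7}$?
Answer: $\frac{1}{1322691} \approx 7.5603 \cdot 10^{-7}$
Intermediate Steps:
$Q{\left(O \right)} = \frac{1}{7}$ ($Q{\left(O \right)} = \left(-1\right) \left(- \frac{1}{7}\right) = \frac{1}{7}$)
$N = -664$ ($N = \left(-12 + \frac{1}{7}\right) \left(14 + 42\right) = \left(- \frac{83}{7}\right) 56 = -664$)
$a{\left(D \right)} = 3 D^{2}$
$k = 1322691$ ($k = 3 + 3 \left(-664\right)^{2} = 3 + 3 \cdot 440896 = 3 + 1322688 = 1322691$)
$\frac{1}{k} = \frac{1}{1322691}$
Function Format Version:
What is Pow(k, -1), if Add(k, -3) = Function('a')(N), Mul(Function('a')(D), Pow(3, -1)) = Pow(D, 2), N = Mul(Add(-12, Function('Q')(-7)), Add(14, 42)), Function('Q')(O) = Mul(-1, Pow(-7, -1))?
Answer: Rational(1, 1322691) ≈ 7.5603e-7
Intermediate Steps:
Function('Q')(O) = Rational(1, 7) (Function('Q')(O) = Mul(-1, Rational(-1, 7)) = Rational(1, 7))
N = -664 (N = Mul(Add(-12, Rational(1, 7)), Add(14, 42)) = Mul(Rational(-83, 7), 56) = -664)
Function('a')(D) = Mul(3, Pow(D, 2))
k = 1322691 (k = Add(3, Mul(3, Pow(-664, 2))) = Add(3, Mul(3, 440896)) = Add(3, 1322688) = 1322691)
Pow(k, -1) = Pow(1322691, -1) = Rational(1, 1322691)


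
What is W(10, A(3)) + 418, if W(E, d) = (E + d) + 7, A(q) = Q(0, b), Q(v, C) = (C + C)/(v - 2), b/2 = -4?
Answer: 443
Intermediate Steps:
b = -8 (b = 2*(-4) = -8)
Q(v, C) = 2*C/(-2 + v) (Q(v, C) = (2*C)/(-2 + v) = 2*C/(-2 + v))
A(q) = 8 (A(q) = 2*(-8)/(-2 + 0) = 2*(-8)/(-2) = 2*(-8)*(-½) = 8)
W(E, d) = 7 + E + d
W(10, A(3)) + 418 = (7 + 10 + 8) + 418 = 25 + 418 = 443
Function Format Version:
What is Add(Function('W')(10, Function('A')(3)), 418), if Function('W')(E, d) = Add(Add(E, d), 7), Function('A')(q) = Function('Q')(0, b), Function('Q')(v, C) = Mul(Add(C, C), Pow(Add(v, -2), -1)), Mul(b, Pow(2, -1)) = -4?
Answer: 443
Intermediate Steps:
b = -8 (b = Mul(2, -4) = -8)
Function('Q')(v, C) = Mul(2, C, Pow(Add(-2, v), -1)) (Function('Q')(v, C) = Mul(Mul(2, C), Pow(Add(-2, v), -1)) = Mul(2, C, Pow(Add(-2, v), -1)))
Function('A')(q) = 8 (Function('A')(q) = Mul(2, -8, Pow(Add(-2, 0), -1)) = Mul(2, -8, Pow(-2, -1)) = Mul(2, -8, Rational(-1, 2)) = 8)
Function('W')(E, d) = Add(7, E, d)
Add(Function('W')(10, Function('A')(3)), 418) = Add(Add(7, 10, 8), 418) = Add(25, 418) = 443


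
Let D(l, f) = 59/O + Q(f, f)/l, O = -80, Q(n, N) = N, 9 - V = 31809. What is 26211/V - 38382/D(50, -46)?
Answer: 54244629123/2342600 ≈ 23156.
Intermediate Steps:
V = -31800 (V = 9 - 1*31809 = 9 - 31809 = -31800)
D(l, f) = -59/80 + f/l (D(l, f) = 59/(-80) + f/l = 59*(-1/80) + f/l = -59/80 + f/l)
26211/V - 38382/D(50, -46) = 26211/(-31800) - 38382/(-59/80 - 46/50) = 26211*(-1/31800) - 38382/(-59/80 - 46*1/50) = -8737/10600 - 38382/(-59/80 - 23/25) = -8737/10600 - 38382/(-663/400) = -8737/10600 - 38382*(-400/663) = -8737/10600 + 5117600/221 = 54244629123/2342600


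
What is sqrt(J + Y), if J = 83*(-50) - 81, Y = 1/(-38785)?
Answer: 2*I*sqrt(1591148186690)/38785 ≈ 65.046*I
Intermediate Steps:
Y = -1/38785 ≈ -2.5783e-5
J = -4231 (J = -4150 - 81 = -4231)
sqrt(J + Y) = sqrt(-4231 - 1/38785) = sqrt(-164099336/38785) = 2*I*sqrt(1591148186690)/38785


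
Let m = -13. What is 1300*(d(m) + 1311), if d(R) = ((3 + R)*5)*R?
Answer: 2549300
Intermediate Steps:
d(R) = R*(15 + 5*R) (d(R) = (15 + 5*R)*R = R*(15 + 5*R))
1300*(d(m) + 1311) = 1300*(5*(-13)*(3 - 13) + 1311) = 1300*(5*(-13)*(-10) + 1311) = 1300*(650 + 1311) = 1300*1961 = 2549300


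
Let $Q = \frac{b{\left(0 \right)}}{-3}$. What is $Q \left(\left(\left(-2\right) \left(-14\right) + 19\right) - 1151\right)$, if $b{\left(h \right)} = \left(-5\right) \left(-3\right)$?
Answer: $5520$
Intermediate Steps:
$b{\left(h \right)} = 15$
$Q = -5$ ($Q = \frac{15}{-3} = 15 \left(- \frac{1}{3}\right) = -5$)
$Q \left(\left(\left(-2\right) \left(-14\right) + 19\right) - 1151\right) = - 5 \left(\left(\left(-2\right) \left(-14\right) + 19\right) - 1151\right) = - 5 \left(\left(28 + 19\right) - 1151\right) = - 5 \left(47 - 1151\right) = \left(-5\right) \left(-1104\right) = 5520$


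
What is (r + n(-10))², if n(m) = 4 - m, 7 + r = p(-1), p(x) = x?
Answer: 36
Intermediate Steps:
r = -8 (r = -7 - 1 = -8)
(r + n(-10))² = (-8 + (4 - 1*(-10)))² = (-8 + (4 + 10))² = (-8 + 14)² = 6² = 36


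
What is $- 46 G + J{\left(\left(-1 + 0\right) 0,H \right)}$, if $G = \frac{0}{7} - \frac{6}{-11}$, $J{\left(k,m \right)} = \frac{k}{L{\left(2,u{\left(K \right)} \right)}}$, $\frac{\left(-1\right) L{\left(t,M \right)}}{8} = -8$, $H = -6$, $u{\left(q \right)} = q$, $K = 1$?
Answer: $- \frac{276}{11} \approx -25.091$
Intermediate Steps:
$L{\left(t,M \right)} = 64$ ($L{\left(t,M \right)} = \left(-8\right) \left(-8\right) = 64$)
$J{\left(k,m \right)} = \frac{k}{64}$
$G = \frac{6}{11}$ ($G = 0 \cdot \frac{1}{7} - - \frac{6}{11} = 0 + \frac{6}{11} = \frac{6}{11} \approx 0.54545$)
$- 46 G + J{\left(\left(-1 + 0\right) 0,H \right)} = \left(-46\right) \frac{6}{11} + \frac{\left(-1 + 0\right) 0}{64} = - \frac{276}{11} + \frac{\left(-1\right) 0}{64} = - \frac{276}{11} + \frac{1}{64} \cdot 0 = - \frac{276}{11} + 0 = - \frac{276}{11}$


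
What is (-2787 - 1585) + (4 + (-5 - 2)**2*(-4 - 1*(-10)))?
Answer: -4074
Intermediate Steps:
(-2787 - 1585) + (4 + (-5 - 2)**2*(-4 - 1*(-10))) = -4372 + (4 + (-7)**2*(-4 + 10)) = -4372 + (4 + 49*6) = -4372 + (4 + 294) = -4372 + 298 = -4074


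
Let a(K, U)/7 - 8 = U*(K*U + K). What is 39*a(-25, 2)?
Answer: -38766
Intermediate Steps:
a(K, U) = 56 + 7*U*(K + K*U) (a(K, U) = 56 + 7*(U*(K*U + K)) = 56 + 7*(U*(K + K*U)) = 56 + 7*U*(K + K*U))
39*a(-25, 2) = 39*(56 + 7*(-25)*2 + 7*(-25)*2²) = 39*(56 - 350 + 7*(-25)*4) = 39*(56 - 350 - 700) = 39*(-994) = -38766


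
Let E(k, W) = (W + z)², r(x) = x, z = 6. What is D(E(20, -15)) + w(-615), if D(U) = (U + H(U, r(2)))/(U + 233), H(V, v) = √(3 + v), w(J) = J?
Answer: -193029/314 + √5/314 ≈ -614.74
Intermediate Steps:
E(k, W) = (6 + W)² (E(k, W) = (W + 6)² = (6 + W)²)
D(U) = (U + √5)/(233 + U) (D(U) = (U + √(3 + 2))/(U + 233) = (U + √5)/(233 + U))
D(E(20, -15)) + w(-615) = ((6 - 15)² + √5)/(233 + (6 - 15)²) - 615 = ((-9)² + √5)/(233 + (-9)²) - 615 = (81 + √5)/(233 + 81) - 615 = (81 + √5)/314 - 615 = (81/314 + √5/314) - 615 = -193029/314 + √5/314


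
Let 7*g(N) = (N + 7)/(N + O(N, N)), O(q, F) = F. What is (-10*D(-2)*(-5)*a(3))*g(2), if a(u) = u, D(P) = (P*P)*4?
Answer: 5400/7 ≈ 771.43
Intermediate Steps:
D(P) = 4*P² (D(P) = P²*4 = 4*P²)
g(N) = (7 + N)/(14*N) (g(N) = ((N + 7)/(N + N))/7 = ((7 + N)/((2*N)))/7 = ((7 + N)*(1/(2*N)))/7 = ((7 + N)/(2*N))/7 = (7 + N)/(14*N))
(-10*D(-2)*(-5)*a(3))*g(2) = (-10*(4*(-2)²)*(-5)*3)*((1/14)*(7 + 2)/2) = (-10*(4*4)*(-5)*3)*((1/14)*(½)*9) = -10*16*(-5)*3*(9/28) = -(-800)*3*(9/28) = -10*(-240)*(9/28) = 2400*(9/28) = 5400/7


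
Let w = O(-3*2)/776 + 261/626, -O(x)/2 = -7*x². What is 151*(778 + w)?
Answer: 7143277121/60722 ≈ 1.1764e+5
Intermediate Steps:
O(x) = 14*x² (O(x) = -(-14)*x² = 14*x²)
w = 64755/60722 (w = (14*(-3*2)²)/776 + 261/626 = (14*(-6)²)*(1/776) + 261*(1/626) = (14*36)*(1/776) + 261/626 = 504*(1/776) + 261/626 = 63/97 + 261/626 = 64755/60722 ≈ 1.0664)
151*(778 + w) = 151*(778 + 64755/60722) = 151*(47306471/60722) = 7143277121/60722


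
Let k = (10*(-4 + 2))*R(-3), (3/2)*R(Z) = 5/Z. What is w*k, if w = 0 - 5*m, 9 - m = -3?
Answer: -4000/3 ≈ -1333.3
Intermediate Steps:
m = 12 (m = 9 - 1*(-3) = 9 + 3 = 12)
R(Z) = 10/(3*Z) (R(Z) = 2*(5/Z)/3 = 10/(3*Z))
k = 200/9 (k = (10*(-4 + 2))*((10/3)/(-3)) = (10*(-2))*((10/3)*(-1/3)) = -20*(-10/9) = 200/9 ≈ 22.222)
w = -60 (w = 0 - 5*12 = 0 - 60 = -60)
w*k = -60*200/9 = -4000/3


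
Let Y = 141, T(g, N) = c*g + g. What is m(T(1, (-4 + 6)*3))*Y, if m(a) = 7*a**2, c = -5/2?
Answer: 8883/4 ≈ 2220.8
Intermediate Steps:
c = -5/2 (c = -5*1/2 = -5/2 ≈ -2.5000)
T(g, N) = -3*g/2 (T(g, N) = -5*g/2 + g = -3*g/2)
m(T(1, (-4 + 6)*3))*Y = (7*(-3/2*1)**2)*141 = (7*(-3/2)**2)*141 = (7*(9/4))*141 = (63/4)*141 = 8883/4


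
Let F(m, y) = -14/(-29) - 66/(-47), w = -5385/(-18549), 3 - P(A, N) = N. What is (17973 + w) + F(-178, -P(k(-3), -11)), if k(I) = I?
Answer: 151484530678/8427429 ≈ 17975.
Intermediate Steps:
P(A, N) = 3 - N
w = 1795/6183 (w = -5385*(-1/18549) = 1795/6183 ≈ 0.29031)
F(m, y) = 2572/1363 (F(m, y) = -14*(-1/29) - 66*(-1/47) = 14/29 + 66/47 = 2572/1363)
(17973 + w) + F(-178, -P(k(-3), -11)) = (17973 + 1795/6183) + 2572/1363 = 111128854/6183 + 2572/1363 = 151484530678/8427429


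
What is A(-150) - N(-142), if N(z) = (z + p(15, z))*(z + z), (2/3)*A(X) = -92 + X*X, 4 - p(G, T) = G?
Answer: -9840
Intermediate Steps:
p(G, T) = 4 - G
A(X) = -138 + 3*X²/2 (A(X) = 3*(-92 + X*X)/2 = 3*(-92 + X²)/2 = -138 + 3*X²/2)
N(z) = 2*z*(-11 + z) (N(z) = (z + (4 - 1*15))*(z + z) = (z + (4 - 15))*(2*z) = (z - 11)*(2*z) = (-11 + z)*(2*z) = 2*z*(-11 + z))
A(-150) - N(-142) = (-138 + (3/2)*(-150)²) - 2*(-142)*(-11 - 142) = (-138 + (3/2)*22500) - 2*(-142)*(-153) = (-138 + 33750) - 1*43452 = 33612 - 43452 = -9840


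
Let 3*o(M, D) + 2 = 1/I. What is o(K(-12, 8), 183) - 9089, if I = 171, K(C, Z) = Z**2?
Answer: -4662998/513 ≈ -9089.7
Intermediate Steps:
o(M, D) = -341/513 (o(M, D) = -2/3 + (1/3)/171 = -2/3 + (1/3)*(1/171) = -2/3 + 1/513 = -341/513)
o(K(-12, 8), 183) - 9089 = -341/513 - 9089 = -4662998/513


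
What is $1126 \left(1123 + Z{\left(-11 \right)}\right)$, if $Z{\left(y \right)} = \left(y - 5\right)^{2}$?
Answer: $1552754$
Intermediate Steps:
$Z{\left(y \right)} = \left(-5 + y\right)^{2}$
$1126 \left(1123 + Z{\left(-11 \right)}\right) = 1126 \left(1123 + \left(-5 - 11\right)^{2}\right) = 1126 \left(1123 + \left(-16\right)^{2}\right) = 1126 \left(1123 + 256\right) = 1126 \cdot 1379 = 1552754$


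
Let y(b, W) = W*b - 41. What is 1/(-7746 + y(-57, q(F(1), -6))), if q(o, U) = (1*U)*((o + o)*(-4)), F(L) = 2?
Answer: -1/13259 ≈ -7.5420e-5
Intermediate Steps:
q(o, U) = -8*U*o (q(o, U) = U*((2*o)*(-4)) = U*(-8*o) = -8*U*o)
y(b, W) = -41 + W*b
1/(-7746 + y(-57, q(F(1), -6))) = 1/(-7746 + (-41 - 8*(-6)*2*(-57))) = 1/(-7746 + (-41 + 96*(-57))) = 1/(-7746 + (-41 - 5472)) = 1/(-7746 - 5513) = 1/(-13259) = -1/13259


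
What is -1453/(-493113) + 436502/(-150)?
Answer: -11958032932/4109275 ≈ -2910.0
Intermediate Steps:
-1453/(-493113) + 436502/(-150) = -1453*(-1/493113) + 436502*(-1/150) = 1453/493113 - 218251/75 = -11958032932/4109275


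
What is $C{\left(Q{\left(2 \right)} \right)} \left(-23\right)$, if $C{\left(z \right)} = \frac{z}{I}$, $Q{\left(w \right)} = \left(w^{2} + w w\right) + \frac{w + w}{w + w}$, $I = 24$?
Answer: $- \frac{69}{8} \approx -8.625$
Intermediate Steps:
$Q{\left(w \right)} = 1 + 2 w^{2}$ ($Q{\left(w \right)} = \left(w^{2} + w^{2}\right) + \frac{2 w}{2 w} = 2 w^{2} + 2 w \frac{1}{2 w} = 2 w^{2} + 1 = 1 + 2 w^{2}$)
$C{\left(z \right)} = \frac{z}{24}$
$C{\left(Q{\left(2 \right)} \right)} \left(-23\right) = \frac{1 + 2 \cdot 2^{2}}{24} \left(-23\right) = \frac{1 + 2 \cdot 4}{24} \left(-23\right) = \frac{1 + 8}{24} \left(-23\right) = \frac{1}{24} \cdot 9 \left(-23\right) = \frac{3}{8} \left(-23\right) = - \frac{69}{8}$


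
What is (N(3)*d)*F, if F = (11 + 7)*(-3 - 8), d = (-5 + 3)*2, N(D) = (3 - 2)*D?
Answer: 2376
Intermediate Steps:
N(D) = D (N(D) = 1*D = D)
d = -4 (d = -2*2 = -4)
F = -198 (F = 18*(-11) = -198)
(N(3)*d)*F = (3*(-4))*(-198) = -12*(-198) = 2376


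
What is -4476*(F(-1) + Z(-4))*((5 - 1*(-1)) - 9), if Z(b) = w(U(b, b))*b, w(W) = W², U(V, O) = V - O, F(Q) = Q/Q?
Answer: 13428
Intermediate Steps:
F(Q) = 1
Z(b) = 0 (Z(b) = (b - b)²*b = 0²*b = 0*b = 0)
-4476*(F(-1) + Z(-4))*((5 - 1*(-1)) - 9) = -4476*(1 + 0)*((5 - 1*(-1)) - 9) = -4476*((5 + 1) - 9) = -4476*(6 - 9) = -4476*(-3) = 13428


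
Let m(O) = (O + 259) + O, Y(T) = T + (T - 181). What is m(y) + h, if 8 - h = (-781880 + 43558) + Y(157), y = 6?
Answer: 738468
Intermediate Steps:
Y(T) = -181 + 2*T (Y(T) = T + (-181 + T) = -181 + 2*T)
m(O) = 259 + 2*O (m(O) = (259 + O) + O = 259 + 2*O)
h = 738197 (h = 8 - ((-781880 + 43558) + (-181 + 2*157)) = 8 - (-738322 + (-181 + 314)) = 8 - (-738322 + 133) = 8 - 1*(-738189) = 8 + 738189 = 738197)
m(y) + h = (259 + 2*6) + 738197 = (259 + 12) + 738197 = 271 + 738197 = 738468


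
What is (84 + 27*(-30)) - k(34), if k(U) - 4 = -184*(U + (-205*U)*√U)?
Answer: 5526 - 1282480*√34 ≈ -7.4726e+6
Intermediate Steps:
k(U) = 4 - 184*U + 37720*U^(3/2) (k(U) = 4 - 184*(U + (-205*U)*√U) = 4 - 184*(U - 205*U^(3/2)) = 4 + (-184*U + 37720*U^(3/2)) = 4 - 184*U + 37720*U^(3/2))
(84 + 27*(-30)) - k(34) = (84 + 27*(-30)) - (4 - 184*34 + 37720*34^(3/2)) = (84 - 810) - (4 - 6256 + 37720*(34*√34)) = -726 - (4 - 6256 + 1282480*√34) = -726 - (-6252 + 1282480*√34) = -726 + (6252 - 1282480*√34) = 5526 - 1282480*√34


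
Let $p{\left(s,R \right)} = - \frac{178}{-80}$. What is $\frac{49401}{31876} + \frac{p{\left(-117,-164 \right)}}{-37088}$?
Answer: $\frac{18321133639}{11822170880} \approx 1.5497$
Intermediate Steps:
$p{\left(s,R \right)} = \frac{89}{40}$ ($p{\left(s,R \right)} = \left(-178\right) \left(- \frac{1}{80}\right) = \frac{89}{40}$)
$\frac{49401}{31876} + \frac{p{\left(-117,-164 \right)}}{-37088} = \frac{49401}{31876} + \frac{89}{40 \left(-37088\right)} = 49401 \cdot \frac{1}{31876} + \frac{89}{40} \left(- \frac{1}{37088}\right) = \frac{49401}{31876} - \frac{89}{1483520} = \frac{18321133639}{11822170880}$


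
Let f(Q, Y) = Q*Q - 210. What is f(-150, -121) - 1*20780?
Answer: 1510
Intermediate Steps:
f(Q, Y) = -210 + Q**2 (f(Q, Y) = Q**2 - 210 = -210 + Q**2)
f(-150, -121) - 1*20780 = (-210 + (-150)**2) - 1*20780 = (-210 + 22500) - 20780 = 22290 - 20780 = 1510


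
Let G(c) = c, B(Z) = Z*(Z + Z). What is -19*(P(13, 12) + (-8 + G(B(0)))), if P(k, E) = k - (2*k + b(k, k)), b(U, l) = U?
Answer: 646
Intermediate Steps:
B(Z) = 2*Z² (B(Z) = Z*(2*Z) = 2*Z²)
P(k, E) = -2*k (P(k, E) = k - (2*k + k) = k - 3*k = -2*k)
-19*(P(13, 12) + (-8 + G(B(0)))) = -19*(-2*13 + (-8 + 2*0²)) = -19*(-26 + (-8 + 2*0)) = -19*(-26 + (-8 + 0)) = -19*(-26 - 8) = -19*(-34) = 646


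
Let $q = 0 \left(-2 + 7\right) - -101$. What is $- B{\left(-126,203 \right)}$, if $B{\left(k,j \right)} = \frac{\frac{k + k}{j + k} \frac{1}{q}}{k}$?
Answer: $- \frac{2}{7777} \approx -0.00025717$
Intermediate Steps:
$q = 101$ ($q = 0 \cdot 5 + 101 = 0 + 101 = 101$)
$B{\left(k,j \right)} = \frac{2}{101 \left(j + k\right)}$ ($B{\left(k,j \right)} = \frac{\frac{k + k}{j + k} \frac{1}{101}}{k} = \frac{\frac{2 k}{j + k} \frac{1}{101}}{k} = \frac{\frac{2}{101} k \frac{1}{j + k}}{k} = \frac{2}{101 \left(j + k\right)}$)
$- B{\left(-126,203 \right)} = - \frac{2}{101 \left(203 - 126\right)} = - \frac{2}{101 \cdot 77} = \left(-1\right) \frac{2}{7777} = - \frac{2}{7777}$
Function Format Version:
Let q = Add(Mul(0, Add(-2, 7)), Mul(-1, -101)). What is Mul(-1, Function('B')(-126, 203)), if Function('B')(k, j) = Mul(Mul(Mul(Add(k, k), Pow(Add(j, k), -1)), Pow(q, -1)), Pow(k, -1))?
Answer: Rational(-2, 7777) ≈ -0.00025717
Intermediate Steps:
q = 101 (q = Add(Mul(0, 5), 101) = Add(0, 101) = 101)
Function('B')(k, j) = Mul(Rational(2, 101), Pow(Add(j, k), -1)) (Function('B')(k, j) = Mul(Mul(Mul(Add(k, k), Pow(Add(j, k), -1)), Pow(101, -1)), Pow(k, -1)) = Mul(Mul(Mul(Mul(2, k), Pow(Add(j, k), -1)), Rational(1, 101)), Pow(k, -1)) = Mul(Mul(Mul(2, k, Pow(Add(j, k), -1)), Rational(1, 101)), Pow(k, -1)) = Mul(Mul(Rational(2, 101), k, Pow(Add(j, k), -1)), Pow(k, -1)) = Mul(Rational(2, 101), Pow(Add(j, k), -1)))
Mul(-1, Function('B')(-126, 203)) = Mul(-1, Mul(Rational(2, 101), Pow(Add(203, -126), -1))) = Mul(-1, Mul(Rational(2, 101), Pow(77, -1))) = Mul(-1, Mul(Rational(2, 101), Rational(1, 77))) = Mul(-1, Rational(2, 7777)) = Rational(-2, 7777)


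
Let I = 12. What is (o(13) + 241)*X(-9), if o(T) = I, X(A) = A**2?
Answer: 20493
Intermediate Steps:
o(T) = 12
(o(13) + 241)*X(-9) = (12 + 241)*(-9)**2 = 253*81 = 20493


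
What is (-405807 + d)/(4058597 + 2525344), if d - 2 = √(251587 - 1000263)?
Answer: -405805/6583941 + 2*I*√187169/6583941 ≈ -0.061636 + 0.00013142*I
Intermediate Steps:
d = 2 + 2*I*√187169 (d = 2 + √(251587 - 1000263) = 2 + √(-748676) = 2 + 2*I*√187169 ≈ 2.0 + 865.26*I)
(-405807 + d)/(4058597 + 2525344) = (-405807 + (2 + 2*I*√187169))/(4058597 + 2525344) = (-405805 + 2*I*√187169)/6583941 = (-405805 + 2*I*√187169)*(1/6583941) = -405805/6583941 + 2*I*√187169/6583941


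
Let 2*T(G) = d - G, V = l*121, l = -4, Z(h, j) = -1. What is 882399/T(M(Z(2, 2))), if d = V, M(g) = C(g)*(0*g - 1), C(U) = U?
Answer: -1764798/485 ≈ -3638.8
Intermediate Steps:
M(g) = -g (M(g) = g*(0*g - 1) = g*(0 - 1) = g*(-1) = -g)
V = -484 (V = -4*121 = -484)
d = -484
T(G) = -242 - G/2 (T(G) = (-484 - G)/2 = -242 - G/2)
882399/T(M(Z(2, 2))) = 882399/(-242 - (-1)*(-1)/2) = 882399/(-242 - 1/2*1) = 882399/(-242 - 1/2) = 882399/(-485/2) = 882399*(-2/485) = -1764798/485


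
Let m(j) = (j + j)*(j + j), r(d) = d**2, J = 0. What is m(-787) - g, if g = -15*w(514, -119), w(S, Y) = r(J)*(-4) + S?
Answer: 2485186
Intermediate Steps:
m(j) = 4*j**2 (m(j) = (2*j)*(2*j) = 4*j**2)
w(S, Y) = S (w(S, Y) = 0**2*(-4) + S = 0*(-4) + S = 0 + S = S)
g = -7710 (g = -15*514 = -7710)
m(-787) - g = 4*(-787)**2 - 1*(-7710) = 4*619369 + 7710 = 2477476 + 7710 = 2485186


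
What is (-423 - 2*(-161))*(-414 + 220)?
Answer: 19594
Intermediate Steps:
(-423 - 2*(-161))*(-414 + 220) = (-423 + 322)*(-194) = -101*(-194) = 19594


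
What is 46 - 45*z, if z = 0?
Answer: 46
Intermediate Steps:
46 - 45*z = 46 - 45*0 = 46 + 0 = 46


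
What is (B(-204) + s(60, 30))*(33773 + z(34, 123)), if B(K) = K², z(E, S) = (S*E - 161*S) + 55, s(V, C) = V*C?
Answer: 790475112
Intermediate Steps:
s(V, C) = C*V
z(E, S) = 55 - 161*S + E*S (z(E, S) = (E*S - 161*S) + 55 = (-161*S + E*S) + 55 = 55 - 161*S + E*S)
(B(-204) + s(60, 30))*(33773 + z(34, 123)) = ((-204)² + 30*60)*(33773 + (55 - 161*123 + 34*123)) = (41616 + 1800)*(33773 + (55 - 19803 + 4182)) = 43416*(33773 - 15566) = 43416*18207 = 790475112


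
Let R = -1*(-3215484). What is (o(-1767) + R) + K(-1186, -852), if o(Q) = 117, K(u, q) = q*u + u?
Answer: 4224887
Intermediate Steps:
K(u, q) = u + q*u
R = 3215484
(o(-1767) + R) + K(-1186, -852) = (117 + 3215484) - 1186*(1 - 852) = 3215601 - 1186*(-851) = 3215601 + 1009286 = 4224887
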